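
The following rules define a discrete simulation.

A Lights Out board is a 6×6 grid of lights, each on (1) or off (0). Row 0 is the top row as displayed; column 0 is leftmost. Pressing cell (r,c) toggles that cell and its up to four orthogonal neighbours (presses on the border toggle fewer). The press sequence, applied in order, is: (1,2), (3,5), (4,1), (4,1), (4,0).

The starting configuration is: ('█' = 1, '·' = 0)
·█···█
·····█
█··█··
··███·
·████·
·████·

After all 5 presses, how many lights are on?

k=0  ·█···█
·····█
█··█··
··███·
·████·
·████·
k=1  ·██··█
·███·█
█·██··
··███·
·████·
·████·
k=2  ·██··█
·███·█
█·██·█
··██·█
·█████
·████·
k=3  ·██··█
·███·█
█·██·█
·███·█
█··███
··███·
k=4  ·██··█
·███·█
█·██·█
··██·█
·█████
·████·
k=5  ·██··█
·███·█
█·██·█
█·██·█
█·████
█████·

25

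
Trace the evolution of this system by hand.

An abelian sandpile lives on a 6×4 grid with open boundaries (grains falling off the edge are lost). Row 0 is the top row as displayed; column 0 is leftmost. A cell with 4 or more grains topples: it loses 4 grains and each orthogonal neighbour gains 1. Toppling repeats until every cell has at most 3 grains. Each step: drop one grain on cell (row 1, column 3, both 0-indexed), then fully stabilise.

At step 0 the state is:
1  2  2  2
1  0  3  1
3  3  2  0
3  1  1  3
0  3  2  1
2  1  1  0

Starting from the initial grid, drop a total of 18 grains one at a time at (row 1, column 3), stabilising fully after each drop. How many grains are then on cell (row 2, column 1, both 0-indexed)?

step 0: 1  2  2  2
1  0  3  1
3  3  2  0
3  1  1  3
0  3  2  1
2  1  1  0
step 1: 1  2  2  2
1  0  3  2
3  3  2  0
3  1  1  3
0  3  2  1
2  1  1  0
step 2: 1  2  2  2
1  0  3  3
3  3  2  0
3  1  1  3
0  3  2  1
2  1  1  0
step 3: 1  2  3  3
1  1  0  1
3  3  3  1
3  1  1  3
0  3  2  1
2  1  1  0
step 4: 1  2  3  3
1  1  0  2
3  3  3  1
3  1  1  3
0  3  2  1
2  1  1  0
step 5: 1  2  3  3
1  1  0  3
3  3  3  1
3  1  1  3
0  3  2  1
2  1  1  0
step 6: 1  3  0  1
1  1  2  1
3  3  3  2
3  1  1  3
0  3  2  1
2  1  1  0
step 7: 1  3  0  1
1  1  2  2
3  3  3  2
3  1  1  3
0  3  2  1
2  1  1  0
step 8: 1  3  0  1
1  1  2  3
3  3  3  2
3  1  1  3
0  3  2  1
2  1  1  0
step 9: 1  3  0  2
1  1  3  0
3  3  3  3
3  1  1  3
0  3  2  1
2  1  1  0
step 10: 1  3  0  2
1  1  3  1
3  3  3  3
3  1  1  3
0  3  2  1
2  1  1  0
step 11: 1  3  0  2
1  1  3  2
3  3  3  3
3  1  1  3
0  3  2  1
2  1  1  0
step 12: 1  3  0  2
1  1  3  3
3  3  3  3
3  1  1  3
0  3  2  1
2  1  1  0
step 13: 1  3  1  3
2  3  1  2
1  1  2  2
0  3  3  0
1  3  2  2
2  1  1  0
step 14: 1  3  1  3
2  3  1  3
1  1  2  2
0  3  3  0
1  3  2  2
2  1  1  0
step 15: 1  3  2  0
2  3  2  1
1  1  2  3
0  3  3  0
1  3  2  2
2  1  1  0
step 16: 1  3  2  0
2  3  2  2
1  1  2  3
0  3  3  0
1  3  2  2
2  1  1  0
step 17: 1  3  2  0
2  3  2  3
1  1  2  3
0  3  3  0
1  3  2  2
2  1  1  0
step 18: 1  3  2  1
2  3  3  1
1  1  3  0
0  3  3  1
1  3  2  2
2  1  1  0

1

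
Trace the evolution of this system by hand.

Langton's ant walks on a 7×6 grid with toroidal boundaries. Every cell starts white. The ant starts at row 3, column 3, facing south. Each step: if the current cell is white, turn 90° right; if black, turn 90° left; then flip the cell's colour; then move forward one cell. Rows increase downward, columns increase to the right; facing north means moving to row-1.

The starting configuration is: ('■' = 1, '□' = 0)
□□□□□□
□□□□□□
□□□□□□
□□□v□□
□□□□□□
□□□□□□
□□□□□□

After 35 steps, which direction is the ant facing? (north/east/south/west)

[0] □□□□□□
□□□□□□
□□□□□□
□□□v□□
□□□□□□
□□□□□□
□□□□□□
[1] □□□□□□
□□□□□□
□□□□□□
□□<■□□
□□□□□□
□□□□□□
□□□□□□
[2] □□□□□□
□□□□□□
□□^□□□
□□■■□□
□□□□□□
□□□□□□
□□□□□□
[3] □□□□□□
□□□□□□
□□■>□□
□□■■□□
□□□□□□
□□□□□□
□□□□□□
[4] □□□□□□
□□□□□□
□□■■□□
□□■v□□
□□□□□□
□□□□□□
□□□□□□
[5] □□□□□□
□□□□□□
□□■■□□
□□■□>□
□□□□□□
□□□□□□
□□□□□□
[6] □□□□□□
□□□□□□
□□■■□□
□□■□■□
□□□□v□
□□□□□□
□□□□□□
[7] □□□□□□
□□□□□□
□□■■□□
□□■□■□
□□□<■□
□□□□□□
□□□□□□
[8] □□□□□□
□□□□□□
□□■■□□
□□■^■□
□□□■■□
□□□□□□
□□□□□□
[9] □□□□□□
□□□□□□
□□■■□□
□□■■>□
□□□■■□
□□□□□□
□□□□□□
[10] □□□□□□
□□□□□□
□□■■^□
□□■■□□
□□□■■□
□□□□□□
□□□□□□
[11] □□□□□□
□□□□□□
□□■■■>
□□■■□□
□□□■■□
□□□□□□
□□□□□□
[12] □□□□□□
□□□□□□
□□■■■■
□□■■□v
□□□■■□
□□□□□□
□□□□□□
[13] □□□□□□
□□□□□□
□□■■■■
□□■■<■
□□□■■□
□□□□□□
□□□□□□
[14] □□□□□□
□□□□□□
□□■■^■
□□■■■■
□□□■■□
□□□□□□
□□□□□□
[15] □□□□□□
□□□□□□
□□■<□■
□□■■■■
□□□■■□
□□□□□□
□□□□□□
[16] □□□□□□
□□□□□□
□□■□□■
□□■v■■
□□□■■□
□□□□□□
□□□□□□
[17] □□□□□□
□□□□□□
□□■□□■
□□■□>■
□□□■■□
□□□□□□
□□□□□□
[18] □□□□□□
□□□□□□
□□■□^■
□□■□□■
□□□■■□
□□□□□□
□□□□□□
[19] □□□□□□
□□□□□□
□□■□■>
□□■□□■
□□□■■□
□□□□□□
□□□□□□
[20] □□□□□□
□□□□□^
□□■□■□
□□■□□■
□□□■■□
□□□□□□
□□□□□□
[21] □□□□□□
>□□□□■
□□■□■□
□□■□□■
□□□■■□
□□□□□□
□□□□□□
[22] □□□□□□
■□□□□■
v□■□■□
□□■□□■
□□□■■□
□□□□□□
□□□□□□
[23] □□□□□□
■□□□□■
■□■□■<
□□■□□■
□□□■■□
□□□□□□
□□□□□□
[24] □□□□□□
■□□□□^
■□■□■■
□□■□□■
□□□■■□
□□□□□□
□□□□□□
[25] □□□□□□
■□□□<□
■□■□■■
□□■□□■
□□□■■□
□□□□□□
□□□□□□
[26] □□□□^□
■□□□■□
■□■□■■
□□■□□■
□□□■■□
□□□□□□
□□□□□□
[27] □□□□■>
■□□□■□
■□■□■■
□□■□□■
□□□■■□
□□□□□□
□□□□□□
[28] □□□□■■
■□□□■v
■□■□■■
□□■□□■
□□□■■□
□□□□□□
□□□□□□
[29] □□□□■■
■□□□<■
■□■□■■
□□■□□■
□□□■■□
□□□□□□
□□□□□□
[30] □□□□■■
■□□□□■
■□■□v■
□□■□□■
□□□■■□
□□□□□□
□□□□□□
[31] □□□□■■
■□□□□■
■□■□□>
□□■□□■
□□□■■□
□□□□□□
□□□□□□
[32] □□□□■■
■□□□□^
■□■□□□
□□■□□■
□□□■■□
□□□□□□
□□□□□□
[33] □□□□■■
■□□□<□
■□■□□□
□□■□□■
□□□■■□
□□□□□□
□□□□□□
[34] □□□□^■
■□□□■□
■□■□□□
□□■□□■
□□□■■□
□□□□□□
□□□□□□
[35] □□□<□■
■□□□■□
■□■□□□
□□■□□■
□□□■■□
□□□□□□
□□□□□□

west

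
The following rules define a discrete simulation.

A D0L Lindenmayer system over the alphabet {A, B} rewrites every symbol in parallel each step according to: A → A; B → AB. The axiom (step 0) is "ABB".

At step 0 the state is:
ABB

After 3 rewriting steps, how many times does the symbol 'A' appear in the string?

7

0) ABB
1) AABAB
2) AAABAAB
3) AAAABAAAB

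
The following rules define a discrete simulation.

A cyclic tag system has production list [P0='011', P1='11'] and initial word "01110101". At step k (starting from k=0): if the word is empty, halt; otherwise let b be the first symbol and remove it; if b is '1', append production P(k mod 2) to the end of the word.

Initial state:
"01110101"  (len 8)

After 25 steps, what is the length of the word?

32

t=0: "01110101"  (len 8)
t=1: "1110101"  (len 7)
t=2: "11010111"  (len 8)
t=3: "1010111011"  (len 10)
t=4: "01011101111"  (len 11)
t=5: "1011101111"  (len 10)
t=6: "01110111111"  (len 11)
t=7: "1110111111"  (len 10)
t=8: "11011111111"  (len 11)
t=9: "1011111111011"  (len 13)
t=10: "01111111101111"  (len 14)
t=11: "1111111101111"  (len 13)
t=12: "11111110111111"  (len 14)
t=13: "1111110111111011"  (len 16)
t=14: "11111011111101111"  (len 17)
t=15: "1111011111101111011"  (len 19)
t=16: "11101111110111101111"  (len 20)
t=17: "1101111110111101111011"  (len 22)
t=18: "10111111011110111101111"  (len 23)
t=19: "0111111011110111101111011"  (len 25)
t=20: "111111011110111101111011"  (len 24)
t=21: "11111011110111101111011011"  (len 26)
t=22: "111101111011110111101101111"  (len 27)
t=23: "11101111011110111101101111011"  (len 29)
t=24: "110111101111011110110111101111"  (len 30)
t=25: "10111101111011110110111101111011"  (len 32)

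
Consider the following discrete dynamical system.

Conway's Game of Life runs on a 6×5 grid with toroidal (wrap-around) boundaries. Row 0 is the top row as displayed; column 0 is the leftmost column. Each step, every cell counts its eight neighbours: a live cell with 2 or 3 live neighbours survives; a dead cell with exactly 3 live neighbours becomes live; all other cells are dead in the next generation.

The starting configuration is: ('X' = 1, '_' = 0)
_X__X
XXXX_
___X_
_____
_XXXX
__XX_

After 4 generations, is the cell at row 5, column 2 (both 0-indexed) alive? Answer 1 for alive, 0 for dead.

0) _X__X
XXXX_
___X_
_____
_XXXX
__XX_
1) ____X
XX_X_
_X_XX
____X
_X__X
_____
2) X___X
_X_X_
_X_X_
__X_X
X____
X____
3) XX__X
_X_X_
XX_XX
XXXXX
XX__X
XX___
4) ____X
___X_
_____
_____
_____
__X__

1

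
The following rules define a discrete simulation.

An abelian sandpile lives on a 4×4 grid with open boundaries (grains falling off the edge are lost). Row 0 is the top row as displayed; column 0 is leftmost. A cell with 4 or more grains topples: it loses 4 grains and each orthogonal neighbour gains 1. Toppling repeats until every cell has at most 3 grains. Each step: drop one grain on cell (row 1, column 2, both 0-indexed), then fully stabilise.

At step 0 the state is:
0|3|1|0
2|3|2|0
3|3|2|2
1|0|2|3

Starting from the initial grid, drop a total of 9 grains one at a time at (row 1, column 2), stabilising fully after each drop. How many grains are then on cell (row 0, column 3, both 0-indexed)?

1

t=0: 0|3|1|0
2|3|2|0
3|3|2|2
1|0|2|3
t=1: 0|3|1|0
2|3|3|0
3|3|2|2
1|0|2|3
t=2: 2|0|3|0
0|3|2|1
1|2|0|3
2|1|3|3
t=3: 2|0|3|0
0|3|3|1
1|2|0|3
2|1|3|3
t=4: 2|2|0|1
1|0|2|2
1|3|1|3
2|1|3|3
t=5: 2|2|0|1
1|0|3|2
1|3|1|3
2|1|3|3
t=6: 2|2|1|1
1|1|0|3
1|3|2|3
2|1|3|3
t=7: 2|2|1|1
1|1|1|3
1|3|2|3
2|1|3|3
t=8: 2|2|1|1
1|1|2|3
1|3|2|3
2|1|3|3
t=9: 2|2|1|1
1|1|3|3
1|3|2|3
2|1|3|3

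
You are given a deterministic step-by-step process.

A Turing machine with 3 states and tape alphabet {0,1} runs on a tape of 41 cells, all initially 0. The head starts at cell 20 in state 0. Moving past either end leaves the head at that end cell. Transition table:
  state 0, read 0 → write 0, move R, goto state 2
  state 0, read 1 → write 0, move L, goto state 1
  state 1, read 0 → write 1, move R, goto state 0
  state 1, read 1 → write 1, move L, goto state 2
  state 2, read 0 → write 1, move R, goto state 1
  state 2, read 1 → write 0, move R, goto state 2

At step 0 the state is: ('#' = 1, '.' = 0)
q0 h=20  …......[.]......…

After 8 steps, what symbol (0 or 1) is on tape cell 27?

k=0  q0 h=20  …......[.]......…
k=1  q2 h=21  …......[.]......…
k=2  q1 h=22  ….....#[.]......…
k=3  q0 h=23  …....##[.]......…
k=4  q2 h=24  …...##.[.]......…
k=5  q1 h=25  …..##.#[.]......…
k=6  q0 h=26  ….##.##[.]......…
k=7  q2 h=27  …##.##.[.]......…
k=8  q1 h=28  …#.##.#[.]......…

1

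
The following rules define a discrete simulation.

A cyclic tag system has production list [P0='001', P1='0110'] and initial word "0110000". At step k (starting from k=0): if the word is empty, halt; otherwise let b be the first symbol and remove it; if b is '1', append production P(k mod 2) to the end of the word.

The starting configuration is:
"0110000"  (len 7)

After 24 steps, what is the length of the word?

t=0: "0110000"  (len 7)
t=1: "110000"  (len 6)
t=2: "100000110"  (len 9)
t=3: "00000110001"  (len 11)
t=4: "0000110001"  (len 10)
t=5: "000110001"  (len 9)
t=6: "00110001"  (len 8)
t=7: "0110001"  (len 7)
t=8: "110001"  (len 6)
t=9: "10001001"  (len 8)
t=10: "00010010110"  (len 11)
t=11: "0010010110"  (len 10)
t=12: "010010110"  (len 9)
t=13: "10010110"  (len 8)
t=14: "00101100110"  (len 11)
t=15: "0101100110"  (len 10)
t=16: "101100110"  (len 9)
t=17: "01100110001"  (len 11)
t=18: "1100110001"  (len 10)
t=19: "100110001001"  (len 12)
t=20: "001100010010110"  (len 15)
t=21: "01100010010110"  (len 14)
t=22: "1100010010110"  (len 13)
t=23: "100010010110001"  (len 15)
t=24: "000100101100010110"  (len 18)

18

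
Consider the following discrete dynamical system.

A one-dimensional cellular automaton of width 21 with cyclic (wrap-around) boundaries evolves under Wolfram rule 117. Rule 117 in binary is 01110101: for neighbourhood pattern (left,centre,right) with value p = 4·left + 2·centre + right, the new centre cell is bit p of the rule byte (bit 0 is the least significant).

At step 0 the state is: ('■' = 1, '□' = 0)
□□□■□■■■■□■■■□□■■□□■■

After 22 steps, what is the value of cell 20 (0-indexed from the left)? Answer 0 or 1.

0

gen 0: □□□■□■■■■□■■■□□■■□□■■
gen 1: ■■□■■□□□■■□□■■□□■■□□■
gen 2: □■■□■■■□□■■□□■■□□■■□□
gen 3: □□■■□□■■□□■■□□■■□□■■■
gen 4: ■□□■■□□■■□□■■□□■■□□□■
gen 5: ■■□□■■□□■■□□■■□□■■■□□
gen 6: □■■□□■■□□■■□□■■□□□■■□
gen 7: □□■■□□■■□□■■□□■■■□□■■
gen 8: ■□□■■□□■■□□■■□□□■■□□■
gen 9: ■■□□■■□□■■□□■■■□□■■□□
gen 10: □■■□□■■□□■■□□□■■□□■■□
gen 11: □□■■□□■■□□■■■□□■■□□■■
gen 12: ■□□■■□□■■□□□■■□□■■□□■
gen 13: ■■□□■■□□■■■□□■■□□■■□□
gen 14: □■■□□■■□□□■■□□■■□□■■□
gen 15: □□■■□□■■■□□■■□□■■□□■■
gen 16: ■□□■■□□□■■□□■■□□■■□□■
gen 17: ■■□□■■■□□■■□□■■□□■■□□
gen 18: □■■□□□■■□□■■□□■■□□■■□
gen 19: □□■■■□□■■□□■■□□■■□□■■
gen 20: ■□□□■■□□■■□□■■□□■■□□■
gen 21: ■■■□□■■□□■■□□■■□□■■□□
gen 22: □□■■□□■■□□■■□□■■□□■■□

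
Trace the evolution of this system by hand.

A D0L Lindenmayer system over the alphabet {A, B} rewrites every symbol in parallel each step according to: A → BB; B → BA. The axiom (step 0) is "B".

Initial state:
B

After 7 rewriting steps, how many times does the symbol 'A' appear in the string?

43

k=0  B
k=1  BA
k=2  BABB
k=3  BABBBABA
k=4  BABBBABABABBBABB
k=5  BABBBABABABBBABBBABBBABABABBBABA
k=6  BABBBABABABBBABBBABBBABABABBBABABABBBABABABBBABBBABBBABABABBBABB
k=7  BABBBABABABBBABBBABBBABABABBBABABABBBABABABBBABBBABBBABABA…BABABBBABBBABBBABABABBBABABABBBABABABBBABBBABBBABABABBBABA  (len 128)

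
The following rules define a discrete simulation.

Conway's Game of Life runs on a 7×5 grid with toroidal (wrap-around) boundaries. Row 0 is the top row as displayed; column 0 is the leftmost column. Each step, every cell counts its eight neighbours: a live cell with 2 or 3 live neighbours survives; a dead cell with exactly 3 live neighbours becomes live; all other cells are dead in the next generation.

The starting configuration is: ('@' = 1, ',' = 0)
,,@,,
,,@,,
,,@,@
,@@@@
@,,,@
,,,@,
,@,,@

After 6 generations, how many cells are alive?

step 0: ,,@,,
,,@,,
,,@,@
,@@@@
@,,,@
,,,@,
,@,,@
step 1: ,@@@,
,@@,,
@,,,@
,@@,,
@@,,,
,,,@,
,,@@,
step 2: ,,,,,
,,,,@
@,,@,
,,@,@
@@,,,
,@,@@
,@,,@
step 3: @,,,,
,,,,@
@,,@,
,,@@@
,@,,,
,@,@@
,,@@@
step 4: @,,,,
@,,,@
@,@,,
@@@@@
,@,,,
,@,,@
,@@,,
step 5: @,,,@
@,,,@
,,@,,
,,,@@
,,,,,
,@,,,
,@@,,
step 6: ,,,@@
@@,@@
@,,,,
,,,@,
,,,,,
,@@,,
,@@,,

12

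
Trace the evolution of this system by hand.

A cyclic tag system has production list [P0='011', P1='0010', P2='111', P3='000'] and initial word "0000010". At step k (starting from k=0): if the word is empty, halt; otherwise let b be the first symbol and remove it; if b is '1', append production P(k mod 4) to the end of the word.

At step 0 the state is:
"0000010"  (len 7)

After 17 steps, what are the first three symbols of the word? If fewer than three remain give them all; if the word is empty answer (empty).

0) "0000010"  (len 7)
1) "000010"  (len 6)
2) "00010"  (len 5)
3) "0010"  (len 4)
4) "010"  (len 3)
5) "10"  (len 2)
6) "00010"  (len 5)
7) "0010"  (len 4)
8) "010"  (len 3)
9) "10"  (len 2)
10) "00010"  (len 5)
11) "0010"  (len 4)
12) "010"  (len 3)
13) "10"  (len 2)
14) "00010"  (len 5)
15) "0010"  (len 4)
16) "010"  (len 3)
17) "10"  (len 2)

10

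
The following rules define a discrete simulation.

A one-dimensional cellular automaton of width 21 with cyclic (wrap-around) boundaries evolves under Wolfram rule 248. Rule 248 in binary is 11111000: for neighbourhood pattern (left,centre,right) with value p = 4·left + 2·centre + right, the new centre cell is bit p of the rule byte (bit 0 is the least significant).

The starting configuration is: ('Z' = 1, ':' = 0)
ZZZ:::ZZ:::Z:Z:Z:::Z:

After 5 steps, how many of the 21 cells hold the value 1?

step 0: ZZZ:::ZZ:::Z:Z:Z:::Z:
step 1: ZZZZ::ZZZ:::Z:Z:Z:::Z
step 2: ZZZZZ:ZZZZ:::Z:Z:Z::Z
step 3: ZZZZZZZZZZZ:::Z:Z:Z:Z
step 4: ZZZZZZZZZZZZ:::Z:Z:ZZ
step 5: ZZZZZZZZZZZZZ:::Z:ZZZ

17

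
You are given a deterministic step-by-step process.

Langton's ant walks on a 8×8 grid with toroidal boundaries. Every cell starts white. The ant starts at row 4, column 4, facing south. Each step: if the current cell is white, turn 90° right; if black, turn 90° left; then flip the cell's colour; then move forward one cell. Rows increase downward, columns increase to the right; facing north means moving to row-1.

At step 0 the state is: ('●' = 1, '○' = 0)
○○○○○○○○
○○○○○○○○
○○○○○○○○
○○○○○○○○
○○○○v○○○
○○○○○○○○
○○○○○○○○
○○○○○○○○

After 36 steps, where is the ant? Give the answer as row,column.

0,4

step 0: ○○○○○○○○
○○○○○○○○
○○○○○○○○
○○○○○○○○
○○○○v○○○
○○○○○○○○
○○○○○○○○
○○○○○○○○
step 1: ○○○○○○○○
○○○○○○○○
○○○○○○○○
○○○○○○○○
○○○<●○○○
○○○○○○○○
○○○○○○○○
○○○○○○○○
step 2: ○○○○○○○○
○○○○○○○○
○○○○○○○○
○○○^○○○○
○○○●●○○○
○○○○○○○○
○○○○○○○○
○○○○○○○○
step 3: ○○○○○○○○
○○○○○○○○
○○○○○○○○
○○○●>○○○
○○○●●○○○
○○○○○○○○
○○○○○○○○
○○○○○○○○
step 4: ○○○○○○○○
○○○○○○○○
○○○○○○○○
○○○●●○○○
○○○●v○○○
○○○○○○○○
○○○○○○○○
○○○○○○○○
step 5: ○○○○○○○○
○○○○○○○○
○○○○○○○○
○○○●●○○○
○○○●○>○○
○○○○○○○○
○○○○○○○○
○○○○○○○○
step 6: ○○○○○○○○
○○○○○○○○
○○○○○○○○
○○○●●○○○
○○○●○●○○
○○○○○v○○
○○○○○○○○
○○○○○○○○
step 7: ○○○○○○○○
○○○○○○○○
○○○○○○○○
○○○●●○○○
○○○●○●○○
○○○○<●○○
○○○○○○○○
○○○○○○○○
step 8: ○○○○○○○○
○○○○○○○○
○○○○○○○○
○○○●●○○○
○○○●^●○○
○○○○●●○○
○○○○○○○○
○○○○○○○○
step 9: ○○○○○○○○
○○○○○○○○
○○○○○○○○
○○○●●○○○
○○○●●>○○
○○○○●●○○
○○○○○○○○
○○○○○○○○
step 10: ○○○○○○○○
○○○○○○○○
○○○○○○○○
○○○●●^○○
○○○●●○○○
○○○○●●○○
○○○○○○○○
○○○○○○○○
step 11: ○○○○○○○○
○○○○○○○○
○○○○○○○○
○○○●●●>○
○○○●●○○○
○○○○●●○○
○○○○○○○○
○○○○○○○○
step 12: ○○○○○○○○
○○○○○○○○
○○○○○○○○
○○○●●●●○
○○○●●○v○
○○○○●●○○
○○○○○○○○
○○○○○○○○
step 13: ○○○○○○○○
○○○○○○○○
○○○○○○○○
○○○●●●●○
○○○●●<●○
○○○○●●○○
○○○○○○○○
○○○○○○○○
step 14: ○○○○○○○○
○○○○○○○○
○○○○○○○○
○○○●●^●○
○○○●●●●○
○○○○●●○○
○○○○○○○○
○○○○○○○○
step 15: ○○○○○○○○
○○○○○○○○
○○○○○○○○
○○○●<○●○
○○○●●●●○
○○○○●●○○
○○○○○○○○
○○○○○○○○
step 16: ○○○○○○○○
○○○○○○○○
○○○○○○○○
○○○●○○●○
○○○●v●●○
○○○○●●○○
○○○○○○○○
○○○○○○○○
step 17: ○○○○○○○○
○○○○○○○○
○○○○○○○○
○○○●○○●○
○○○●○>●○
○○○○●●○○
○○○○○○○○
○○○○○○○○
step 18: ○○○○○○○○
○○○○○○○○
○○○○○○○○
○○○●○^●○
○○○●○○●○
○○○○●●○○
○○○○○○○○
○○○○○○○○
step 19: ○○○○○○○○
○○○○○○○○
○○○○○○○○
○○○●○●>○
○○○●○○●○
○○○○●●○○
○○○○○○○○
○○○○○○○○
step 20: ○○○○○○○○
○○○○○○○○
○○○○○○^○
○○○●○●○○
○○○●○○●○
○○○○●●○○
○○○○○○○○
○○○○○○○○
step 21: ○○○○○○○○
○○○○○○○○
○○○○○○●>
○○○●○●○○
○○○●○○●○
○○○○●●○○
○○○○○○○○
○○○○○○○○
step 22: ○○○○○○○○
○○○○○○○○
○○○○○○●●
○○○●○●○v
○○○●○○●○
○○○○●●○○
○○○○○○○○
○○○○○○○○
step 23: ○○○○○○○○
○○○○○○○○
○○○○○○●●
○○○●○●<●
○○○●○○●○
○○○○●●○○
○○○○○○○○
○○○○○○○○
step 24: ○○○○○○○○
○○○○○○○○
○○○○○○^●
○○○●○●●●
○○○●○○●○
○○○○●●○○
○○○○○○○○
○○○○○○○○
step 25: ○○○○○○○○
○○○○○○○○
○○○○○<○●
○○○●○●●●
○○○●○○●○
○○○○●●○○
○○○○○○○○
○○○○○○○○
step 26: ○○○○○○○○
○○○○○^○○
○○○○○●○●
○○○●○●●●
○○○●○○●○
○○○○●●○○
○○○○○○○○
○○○○○○○○
step 27: ○○○○○○○○
○○○○○●>○
○○○○○●○●
○○○●○●●●
○○○●○○●○
○○○○●●○○
○○○○○○○○
○○○○○○○○
step 28: ○○○○○○○○
○○○○○●●○
○○○○○●v●
○○○●○●●●
○○○●○○●○
○○○○●●○○
○○○○○○○○
○○○○○○○○
step 29: ○○○○○○○○
○○○○○●●○
○○○○○<●●
○○○●○●●●
○○○●○○●○
○○○○●●○○
○○○○○○○○
○○○○○○○○
step 30: ○○○○○○○○
○○○○○●●○
○○○○○○●●
○○○●○v●●
○○○●○○●○
○○○○●●○○
○○○○○○○○
○○○○○○○○
step 31: ○○○○○○○○
○○○○○●●○
○○○○○○●●
○○○●○○>●
○○○●○○●○
○○○○●●○○
○○○○○○○○
○○○○○○○○
step 32: ○○○○○○○○
○○○○○●●○
○○○○○○^●
○○○●○○○●
○○○●○○●○
○○○○●●○○
○○○○○○○○
○○○○○○○○
step 33: ○○○○○○○○
○○○○○●●○
○○○○○<○●
○○○●○○○●
○○○●○○●○
○○○○●●○○
○○○○○○○○
○○○○○○○○
step 34: ○○○○○○○○
○○○○○^●○
○○○○○●○●
○○○●○○○●
○○○●○○●○
○○○○●●○○
○○○○○○○○
○○○○○○○○
step 35: ○○○○○○○○
○○○○<○●○
○○○○○●○●
○○○●○○○●
○○○●○○●○
○○○○●●○○
○○○○○○○○
○○○○○○○○
step 36: ○○○○^○○○
○○○○●○●○
○○○○○●○●
○○○●○○○●
○○○●○○●○
○○○○●●○○
○○○○○○○○
○○○○○○○○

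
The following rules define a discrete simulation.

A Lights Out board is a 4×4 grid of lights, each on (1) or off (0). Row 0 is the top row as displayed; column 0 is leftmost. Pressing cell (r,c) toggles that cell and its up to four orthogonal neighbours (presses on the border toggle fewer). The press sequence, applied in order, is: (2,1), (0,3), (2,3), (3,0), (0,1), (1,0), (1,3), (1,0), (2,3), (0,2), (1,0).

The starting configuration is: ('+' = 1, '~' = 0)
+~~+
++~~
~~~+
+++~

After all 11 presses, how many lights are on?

7

0) +~~+
++~~
~~~+
+++~
1) +~~+
+~~~
++++
+~+~
2) +~+~
+~~+
++++
+~+~
3) +~+~
+~~~
++~~
+~++
4) +~+~
+~~~
~+~~
~+++
5) ~+~~
++~~
~+~~
~+++
6) ++~~
~~~~
++~~
~+++
7) ++~+
~~++
++~+
~+++
8) ~+~+
++++
~+~+
~+++
9) ~+~+
+++~
~++~
~++~
10) ~~+~
++~~
~++~
~++~
11) +~+~
~~~~
+++~
~++~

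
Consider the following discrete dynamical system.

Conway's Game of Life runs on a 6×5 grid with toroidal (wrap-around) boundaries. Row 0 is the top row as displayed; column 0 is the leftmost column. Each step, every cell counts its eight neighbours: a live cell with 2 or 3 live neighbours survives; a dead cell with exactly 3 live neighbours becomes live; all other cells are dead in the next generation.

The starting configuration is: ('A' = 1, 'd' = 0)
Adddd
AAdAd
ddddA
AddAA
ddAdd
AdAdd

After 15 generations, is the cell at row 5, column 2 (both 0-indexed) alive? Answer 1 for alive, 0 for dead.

0

k=0  Adddd
AAdAd
ddddA
AddAA
ddAdd
AdAdd
k=1  AdAdd
AAddd
dAAdd
AddAA
AdAdd
ddddd
k=2  Adddd
Adddd
ddAAd
AddAA
AAdAd
ddddd
k=3  ddddd
dAddA
AAAAd
Adddd
AAAAd
AAddA
k=4  dAddA
dAdAA
ddAAd
ddddd
ddAAd
dddAA
k=5  ddddd
dAddA
ddAAA
ddddd
ddAAA
AdddA
k=6  ddddA
AdAdA
AdAAA
ddddd
AddAA
AdddA
k=7  dAddd
ddAdd
AdAdd
dAAdd
AddAd
ddddd
k=8  ddddd
ddAdd
ddAAd
AdAAA
dAAdd
ddddd
k=9  ddddd
ddAAd
ddddd
AdddA
AAAdA
ddddd
k=10  ddddd
ddddd
dddAA
dddAA
dAdAA
AAddd
k=11  ddddd
ddddd
dddAA
ddddd
dAdAd
AAAdA
k=12  AAddd
ddddd
ddddd
ddAAA
dAdAA
AAAAA
k=13  dddAd
ddddd
dddAd
AdAdA
ddddd
ddddd
k=14  ddddd
ddddd
dddAA
dddAA
ddddd
ddddd
k=15  ddddd
ddddd
dddAA
dddAA
ddddd
ddddd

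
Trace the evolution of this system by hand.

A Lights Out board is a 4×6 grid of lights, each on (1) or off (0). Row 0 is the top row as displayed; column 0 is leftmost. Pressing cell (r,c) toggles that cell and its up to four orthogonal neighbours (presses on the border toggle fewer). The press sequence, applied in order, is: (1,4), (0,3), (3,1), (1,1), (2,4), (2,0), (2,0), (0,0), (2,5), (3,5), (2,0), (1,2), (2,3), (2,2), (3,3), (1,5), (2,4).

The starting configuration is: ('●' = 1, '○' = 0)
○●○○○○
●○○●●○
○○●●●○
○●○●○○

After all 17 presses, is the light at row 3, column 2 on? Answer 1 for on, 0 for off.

1

[0] ○●○○○○
●○○●●○
○○●●●○
○●○●○○
[1] ○●○○●○
●○○○○●
○○●●○○
○●○●○○
[2] ○●●●○○
●○○●○●
○○●●○○
○●○●○○
[3] ○●●●○○
●○○●○●
○●●●○○
●○●●○○
[4] ○○●●○○
○●●●○●
○○●●○○
●○●●○○
[5] ○○●●○○
○●●●●●
○○●○●●
●○●●●○
[6] ○○●●○○
●●●●●●
●●●○●●
○○●●●○
[7] ○○●●○○
○●●●●●
○○●○●●
●○●●●○
[8] ●●●●○○
●●●●●●
○○●○●●
●○●●●○
[9] ●●●●○○
●●●●●○
○○●○○○
●○●●●●
[10] ●●●●○○
●●●●●○
○○●○○●
●○●●○○
[11] ●●●●○○
○●●●●○
●●●○○●
○○●●○○
[12] ●●○●○○
○○○○●○
●●○○○●
○○●●○○
[13] ●●○●○○
○○○●●○
●●●●●●
○○●○○○
[14] ●●○●○○
○○●●●○
●○○○●●
○○○○○○
[15] ●●○●○○
○○●●●○
●○○●●●
○○●●●○
[16] ●●○●○●
○○●●○●
●○○●●○
○○●●●○
[17] ●●○●○●
○○●●●●
●○○○○●
○○●●○○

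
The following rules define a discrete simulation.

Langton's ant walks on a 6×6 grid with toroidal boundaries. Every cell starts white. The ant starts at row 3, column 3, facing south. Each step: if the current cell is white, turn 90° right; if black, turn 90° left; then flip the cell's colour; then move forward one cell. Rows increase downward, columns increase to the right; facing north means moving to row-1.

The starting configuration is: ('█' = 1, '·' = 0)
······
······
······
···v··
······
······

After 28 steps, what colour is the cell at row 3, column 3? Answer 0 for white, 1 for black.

[0] ······
······
······
···v··
······
······
[1] ······
······
······
··<█··
······
······
[2] ······
······
··^···
··██··
······
······
[3] ······
······
··█>··
··██··
······
······
[4] ······
······
··██··
··█v··
······
······
[5] ······
······
··██··
··█·>·
······
······
[6] ······
······
··██··
··█·█·
····v·
······
[7] ······
······
··██··
··█·█·
···<█·
······
[8] ······
······
··██··
··█^█·
···██·
······
[9] ······
······
··██··
··██>·
···██·
······
[10] ······
······
··██^·
··██··
···██·
······
[11] ······
······
··███>
··██··
···██·
······
[12] ······
······
··████
··██·v
···██·
······
[13] ······
······
··████
··██<█
···██·
······
[14] ······
······
··██^█
··████
···██·
······
[15] ······
······
··█<·█
··████
···██·
······
[16] ······
······
··█··█
··█v██
···██·
······
[17] ······
······
··█··█
··█·>█
···██·
······
[18] ······
······
··█·^█
··█··█
···██·
······
[19] ······
······
··█·█>
··█··█
···██·
······
[20] ······
·····^
··█·█·
··█··█
···██·
······
[21] ······
>····█
··█·█·
··█··█
···██·
······
[22] ······
█····█
v·█·█·
··█··█
···██·
······
[23] ······
█····█
█·█·█<
··█··█
···██·
······
[24] ······
█····^
█·█·██
··█··█
···██·
······
[25] ······
█···<·
█·█·██
··█··█
···██·
······
[26] ····^·
█···█·
█·█·██
··█··█
···██·
······
[27] ····█>
█···█·
█·█·██
··█··█
···██·
······
[28] ····██
█···█v
█·█·██
··█··█
···██·
······

0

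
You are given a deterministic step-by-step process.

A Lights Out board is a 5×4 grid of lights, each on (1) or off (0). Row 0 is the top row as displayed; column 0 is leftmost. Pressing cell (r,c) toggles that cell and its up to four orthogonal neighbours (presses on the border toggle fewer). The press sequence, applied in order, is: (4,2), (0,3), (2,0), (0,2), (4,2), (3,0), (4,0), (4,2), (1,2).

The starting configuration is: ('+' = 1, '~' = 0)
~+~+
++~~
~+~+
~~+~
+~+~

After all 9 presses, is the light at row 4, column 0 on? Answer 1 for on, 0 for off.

k=0  ~+~+
++~~
~+~+
~~+~
+~+~
k=1  ~+~+
++~~
~+~+
~~~~
++~+
k=2  ~++~
++~+
~+~+
~~~~
++~+
k=3  ~++~
~+~+
+~~+
+~~~
++~+
k=4  ~~~+
~+++
+~~+
+~~~
++~+
k=5  ~~~+
~+++
+~~+
+~+~
+~+~
k=6  ~~~+
~+++
~~~+
~++~
~~+~
k=7  ~~~+
~+++
~~~+
+++~
+++~
k=8  ~~~+
~+++
~~~+
++~~
+~~+
k=9  ~~++
~~~~
~~++
++~~
+~~+

1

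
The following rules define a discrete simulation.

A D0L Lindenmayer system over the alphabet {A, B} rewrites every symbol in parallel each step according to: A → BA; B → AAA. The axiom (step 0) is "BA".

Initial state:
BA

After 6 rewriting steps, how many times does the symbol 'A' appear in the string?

t=0: BA
t=1: AAABA
t=2: BABABAAAABA
t=3: AAABAAAABAAAABABABABAAAABA
t=4: BABABAAAABABABABAAAABABABABAAAABAAAABAAAABAAAABABABABAAAABA
t=5: AAABAAAABAAAABABABABAAAABAAAABAAAABAAAABABABABAAAABAAAABAA…ABABAAAABABABABAAAABABABABAAAABAAAABAAAABAAAABABABABAAAABA  (len 137)
t=6: BABABAAAABABABABAAAABABABABAAAABAAAABAAAABAAAABABABABAAAAB…ABABAAAABABABABAAAABABABABAAAABAAAABAAAABAAAABABABABAAAABA  (len 314)

217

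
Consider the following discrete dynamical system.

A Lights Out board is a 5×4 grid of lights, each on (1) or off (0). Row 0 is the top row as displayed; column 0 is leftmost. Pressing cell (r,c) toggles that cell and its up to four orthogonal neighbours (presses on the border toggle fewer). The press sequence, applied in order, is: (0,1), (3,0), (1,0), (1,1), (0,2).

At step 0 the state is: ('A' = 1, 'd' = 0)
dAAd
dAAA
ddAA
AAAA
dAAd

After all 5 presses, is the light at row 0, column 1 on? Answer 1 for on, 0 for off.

step 0: dAAd
dAAA
ddAA
AAAA
dAAd
step 1: Addd
ddAA
ddAA
AAAA
dAAd
step 2: Addd
ddAA
AdAA
ddAA
AAAd
step 3: dddd
AAAA
ddAA
ddAA
AAAd
step 4: dAdd
dddA
dAAA
ddAA
AAAd
step 5: ddAA
ddAA
dAAA
ddAA
AAAd

0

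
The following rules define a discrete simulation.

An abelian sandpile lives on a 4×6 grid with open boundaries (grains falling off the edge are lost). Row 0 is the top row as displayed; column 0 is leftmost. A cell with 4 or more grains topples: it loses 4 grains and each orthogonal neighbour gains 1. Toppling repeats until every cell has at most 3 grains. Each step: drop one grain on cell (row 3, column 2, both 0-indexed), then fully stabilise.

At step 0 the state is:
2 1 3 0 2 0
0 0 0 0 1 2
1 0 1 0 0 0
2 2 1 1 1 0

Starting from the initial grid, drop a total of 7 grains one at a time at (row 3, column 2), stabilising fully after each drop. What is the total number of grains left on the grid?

24

k=0  2 1 3 0 2 0
0 0 0 0 1 2
1 0 1 0 0 0
2 2 1 1 1 0
k=1  2 1 3 0 2 0
0 0 0 0 1 2
1 0 1 0 0 0
2 2 2 1 1 0
k=2  2 1 3 0 2 0
0 0 0 0 1 2
1 0 1 0 0 0
2 2 3 1 1 0
k=3  2 1 3 0 2 0
0 0 0 0 1 2
1 0 2 0 0 0
2 3 0 2 1 0
k=4  2 1 3 0 2 0
0 0 0 0 1 2
1 0 2 0 0 0
2 3 1 2 1 0
k=5  2 1 3 0 2 0
0 0 0 0 1 2
1 0 2 0 0 0
2 3 2 2 1 0
k=6  2 1 3 0 2 0
0 0 0 0 1 2
1 0 2 0 0 0
2 3 3 2 1 0
k=7  2 1 3 0 2 0
0 0 0 0 1 2
1 1 3 0 0 0
3 0 1 3 1 0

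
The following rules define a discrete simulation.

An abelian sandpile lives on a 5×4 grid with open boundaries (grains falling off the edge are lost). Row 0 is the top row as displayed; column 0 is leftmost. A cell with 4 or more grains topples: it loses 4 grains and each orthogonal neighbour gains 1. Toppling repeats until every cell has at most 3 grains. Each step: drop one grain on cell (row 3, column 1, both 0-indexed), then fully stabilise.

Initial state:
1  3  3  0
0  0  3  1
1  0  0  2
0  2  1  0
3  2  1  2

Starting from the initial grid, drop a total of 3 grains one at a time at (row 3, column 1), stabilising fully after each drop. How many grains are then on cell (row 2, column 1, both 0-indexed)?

k=0  1  3  3  0
0  0  3  1
1  0  0  2
0  2  1  0
3  2  1  2
k=1  1  3  3  0
0  0  3  1
1  0  0  2
0  3  1  0
3  2  1  2
k=2  1  3  3  0
0  0  3  1
1  1  0  2
1  0  2  0
3  3  1  2
k=3  1  3  3  0
0  0  3  1
1  1  0  2
1  1  2  0
3  3  1  2

1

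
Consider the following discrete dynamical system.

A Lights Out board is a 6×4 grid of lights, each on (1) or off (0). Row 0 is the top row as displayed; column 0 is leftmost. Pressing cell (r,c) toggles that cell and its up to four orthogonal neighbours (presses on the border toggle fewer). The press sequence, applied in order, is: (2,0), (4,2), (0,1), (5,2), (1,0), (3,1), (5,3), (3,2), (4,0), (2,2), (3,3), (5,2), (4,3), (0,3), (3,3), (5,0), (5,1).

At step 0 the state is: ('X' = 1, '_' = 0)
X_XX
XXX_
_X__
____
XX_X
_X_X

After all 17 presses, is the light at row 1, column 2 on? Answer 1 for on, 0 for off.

[0] X_XX
XXX_
_X__
____
XX_X
_X_X
[1] X_XX
_XX_
X___
X___
XX_X
_X_X
[2] X_XX
_XX_
X___
X_X_
X_X_
_XXX
[3] _X_X
__X_
X___
X_X_
X_X_
_XXX
[4] _X_X
__X_
X___
X_X_
X___
____
[5] XX_X
XXX_
____
X_X_
X___
____
[6] XX_X
XXX_
_X__
_X__
XX__
____
[7] XX_X
XXX_
_X__
_X__
XX_X
__XX
[8] XX_X
XXX_
_XX_
__XX
XXXX
__XX
[9] XX_X
XXX_
_XX_
X_XX
__XX
X_XX
[10] XX_X
XX__
___X
X__X
__XX
X_XX
[11] XX_X
XX__
____
X_X_
__X_
X_XX
[12] XX_X
XX__
____
X_X_
____
XX__
[13] XX_X
XX__
____
X_XX
__XX
XX_X
[14] XXX_
XX_X
____
X_XX
__XX
XX_X
[15] XXX_
XX_X
___X
X___
__X_
XX_X
[16] XXX_
XX_X
___X
X___
X_X_
___X
[17] XXX_
XX_X
___X
X___
XXX_
XXXX

0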